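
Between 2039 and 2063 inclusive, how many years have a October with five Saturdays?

10

October has 31 days; it has five Saturdays when Saturday falls among the first (month-length − 28) days — i.e. when October 1 is one of Saturday/Friday/Thursday.
October 1 by year: 2039:Sat✓ 2040:Mon 2041:Tue 2042:Wed 2043:Thu✓ 2044:Sat✓ 2045:Sun 2046:Mon 2047:Tue 2048:Thu✓ 2049:Fri✓ 2050:Sat✓ 2051:Sun 2052:Tue 2053:Wed 2054:Thu✓ 2055:Fri✓ 2056:Sun 2057:Mon 2058:Tue 2059:Wed 2060:Fri✓ 2061:Sat✓ 2062:Sun 2063:Mon
Years with five Saturdays: 2039, 2043, 2044, 2048, 2049, 2050, 2054, 2055, 2060, 2061 → 10.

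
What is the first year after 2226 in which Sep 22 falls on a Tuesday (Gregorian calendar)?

2229

From one year to the next, a fixed date's weekday advances by 1, or by 2 when a Feb 29 lies between the two dates.
2226: September 22 is Friday.
2227: Saturday (+1)
2228: Monday (+2)
2229: Tuesday (+1)
Sep 22 falls on a Tuesday in 2229.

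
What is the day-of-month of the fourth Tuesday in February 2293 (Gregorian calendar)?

28

February 1, 2293 is a Wednesday, so the first Tuesday is the 7th.
The fourth Tuesday is 7 + 21 = 28.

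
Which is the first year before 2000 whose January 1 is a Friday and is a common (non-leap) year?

Jan 1 advances by 2 weekdays after a leap year and by 1 after a common year.
2000: Jan 1 is Saturday (leap).
1999: Friday
1999 begins on a Friday and is a common year.

1999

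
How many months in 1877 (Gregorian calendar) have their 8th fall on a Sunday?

Check the 8th of each month of 1877: Jan 8: Mon, Feb 8: Thu, Mar 8: Thu, Apr 8: Sun, May 8: Tue, Jun 8: Fri, Jul 8: Sun, Aug 8: Wed, Sep 8: Sat, Oct 8: Mon, Nov 8: Thu, Dec 8: Sat.
Sunday occurs in April, July — 2 months.

2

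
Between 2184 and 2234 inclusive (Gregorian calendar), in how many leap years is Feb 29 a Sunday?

Leap years in 2184–2234: 12 of them.
Feb 29 weekday advances by 5 (mod 7) from one leap year to the next four years later (or differs when a century non-leap intervenes).
Leap-day weekdays: 2184:Sun✓ 2188:Fri 2192:Wed 2196:Mon 2204:Wed 2208:Mon 2212:Sat 2216:Thu 2220:Tue 2224:Sun✓ 2228:Fri 2232:Wed
Sunday: 2184, 2224 → 2.

2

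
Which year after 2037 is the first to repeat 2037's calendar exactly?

Two years share a calendar iff Jan 1 falls on the same weekday and both are leap or both are common. 2037: Jan 1 is Thursday, common year.
2038: Jan 1 Friday, common
2039: Jan 1 Saturday, common
2040: Jan 1 Sunday, leap
2041: Jan 1 Tuesday, common
2042: Jan 1 Wednesday, common
2043: Jan 1 Thursday, common
2043 matches on both conditions.

2043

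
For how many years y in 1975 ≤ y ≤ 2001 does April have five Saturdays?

April has 30 days; it has five Saturdays when Saturday falls among the first (month-length − 28) days — i.e. when April 1 is one of Saturday/Friday.
April 1 by year: 1975:Tue 1976:Thu 1977:Fri✓ 1978:Sat✓ 1979:Sun 1980:Tue 1981:Wed 1982:Thu 1983:Fri✓ 1984:Sun 1985:Mon 1986:Tue 1987:Wed 1988:Fri✓ 1989:Sat✓ 1990:Sun 1991:Mon 1992:Wed 1993:Thu 1994:Fri✓ 1995:Sat✓ 1996:Mon 1997:Tue 1998:Wed 1999:Thu 2000:Sat✓ 2001:Sun
Years with five Saturdays: 1977, 1978, 1983, 1988, 1989, 1994, 1995, 2000 → 8.

8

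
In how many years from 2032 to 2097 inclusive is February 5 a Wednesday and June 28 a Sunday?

2

Check each year's weekday for February 5 and June 28:
  2032: Thu/Mon  2033: Sat/Tue  2034: Sun/Wed  2035: Mon/Thu  2036: Tue/Sat  2037: Thu/Sun  2038: Fri/Mon  2039: Sat/Tue  2040: Sun/Thu  2041: Tue/Fri  2042: Wed/Sat  2043: Thu/Sun  2044: Fri/Tue  2045: Sun/Wed  …(38 more)…  2084: Sat/Wed  2085: Mon/Thu  2086: Tue/Fri  2087: Wed/Sat  2088: Thu/Mon  2089: Sat/Tue  2090: Sun/Wed  2091: Mon/Thu  2092: Tue/Sat  2093: Thu/Sun  2094: Fri/Mon  2095: Sat/Tue  2096: Sun/Thu  2097: Tue/Fri
Both conditions hold in: 2048, 2076 — 2.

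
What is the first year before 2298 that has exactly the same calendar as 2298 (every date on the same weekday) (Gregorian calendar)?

Two years share a calendar iff Jan 1 falls on the same weekday and both are leap or both are common. 2298: Jan 1 is Saturday, common year.
2297: Jan 1 Friday, common
2296: Jan 1 Wednesday, leap
2295: Jan 1 Tuesday, common
2294: Jan 1 Monday, common
2293: Jan 1 Sunday, common
2292: Jan 1 Friday, leap
2291: Jan 1 Thursday, common
2290: Jan 1 Wednesday, common
2289: Jan 1 Tuesday, common
2288: Jan 1 Sunday, leap
2287: Jan 1 Saturday, common
2287 matches on both conditions.

2287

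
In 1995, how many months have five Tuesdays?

A month of length L has five Tuesdays iff its first Tuesday is on day ≤ L−28 (so day 1–3 in a 31-day month, 1–2 in a 30-day month, day 1 in a leap February).
Checking each month of 1995: Jan starts Sun (31d) ✓; Feb starts Wed (28d); Mar starts Wed (31d); Apr starts Sat (30d); May starts Mon (31d) ✓; Jun starts Thu (30d); Jul starts Sat (31d); Aug starts Tue (31d) ✓; Sep starts Fri (30d); Oct starts Sun (31d) ✓; Nov starts Wed (30d); Dec starts Fri (31d).
Five-Tuesday months: January, May, August, October → 4.

4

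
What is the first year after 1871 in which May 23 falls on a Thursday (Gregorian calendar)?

From one year to the next, a fixed date's weekday advances by 1, or by 2 when a Feb 29 lies between the two dates.
1871: May 23 is Tuesday.
1872: Thursday (+2)
May 23 falls on a Thursday in 1872.

1872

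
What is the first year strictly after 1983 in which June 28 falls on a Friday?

1985

From one year to the next, a fixed date's weekday advances by 1, or by 2 when a Feb 29 lies between the two dates.
1983: June 28 is Tuesday.
1984: Thursday (+2)
1985: Friday (+1)
June 28 falls on a Friday in 1985.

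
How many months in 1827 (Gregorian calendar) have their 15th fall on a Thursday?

3

Check the 15th of each month of 1827: Jan 15: Mon, Feb 15: Thu, Mar 15: Thu, Apr 15: Sun, May 15: Tue, Jun 15: Fri, Jul 15: Sun, Aug 15: Wed, Sep 15: Sat, Oct 15: Mon, Nov 15: Thu, Dec 15: Sat.
Thursday occurs in February, March, November — 3 months.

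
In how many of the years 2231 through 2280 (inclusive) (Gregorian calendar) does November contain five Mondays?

November has 30 days; it has five Mondays when Monday falls among the first (month-length − 28) days — i.e. when November 1 is one of Monday/Sunday.
November 1 by year: 2231:Tue 2232:Thu 2233:Fri 2234:Sat 2235:Sun✓ 2236:Tue 2237:Wed 2238:Thu 2239:Fri 2240:Sun✓ 2241:Mon✓ 2242:Tue 2243:Wed 2244:Fri 2245:Sat …(20 more)… 2266:Thu 2267:Fri 2268:Sun✓ 2269:Mon✓ 2270:Tue 2271:Wed 2272:Fri 2273:Sat 2274:Sun✓ 2275:Mon✓ 2276:Wed 2277:Thu 2278:Fri 2279:Sat 2280:Mon✓
Years with five Mondays: 2235, 2240, 2241, 2246, 2247, 2252, 2257, 2258, 2263, 2268, 2269, 2274, 2275, 2280 → 14.

14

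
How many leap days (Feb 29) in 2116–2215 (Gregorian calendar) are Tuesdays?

Leap years in 2116–2215: 24 of them.
Feb 29 weekday advances by 5 (mod 7) from one leap year to the next four years later (or differs when a century non-leap intervenes).
Leap-day weekdays: 2116:Sat 2120:Thu 2124:Tue✓ 2128:Sun 2132:Fri 2136:Wed 2140:Mon 2144:Sat 2148:Thu 2152:Tue✓ 2156:Sun 2160:Fri 2164:Wed 2168:Mon 2172:Sat 2176:Thu 2180:Tue✓ 2184:Sun 2188:Fri 2192:Wed 2196:Mon 2204:Wed 2208:Mon 2212:Sat
Tuesday: 2124, 2152, 2180 → 3.

3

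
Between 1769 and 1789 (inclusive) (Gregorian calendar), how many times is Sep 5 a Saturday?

3

Track Sep 5's weekday year by year (advancing +1, or +2 across a Feb 29):
  1769: Tue  1770: Wed (+1)  1771: Thu (+1)  1772: Sat (+2) ✓  1773: Sun (+1)
  1774: Mon (+1)  1775: Tue (+1)  1776: Thu (+2)  1777: Fri (+1)  1778: Sat (+1) ✓
  1779: Sun (+1)  1780: Tue (+2)  1781: Wed (+1)  1782: Thu (+1)  1783: Fri (+1)
  1784: Sun (+2)  1785: Mon (+1)  1786: Tue (+1)  1787: Wed (+1)  1788: Fri (+2)
  1789: Sat (+1) ✓
Saturday years: 1772, 1778, 1789 — 3 in total.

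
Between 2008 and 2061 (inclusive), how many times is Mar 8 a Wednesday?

7

Track Mar 8's weekday year by year (advancing +1, or +2 across a Feb 29):
  2008: Sat  2009: Sun (+1)  2010: Mon (+1)  2011: Tue (+1)  2012: Thu (+2)
  2013: Fri (+1)  2014: Sat (+1)  2015: Sun (+1)  2016: Tue (+2)  2017: Wed (+1) ✓
  2018: Thu (+1)  2019: Fri (+1)  2020: Sun (+2)  2021: Mon (+1)  … (26 more years) …
  2048: Sun (+2)  2049: Mon (+1)  2050: Tue (+1)  2051: Wed (+1) ✓  2052: Fri (+2)
  2053: Sat (+1)  2054: Sun (+1)  2055: Mon (+1)  2056: Wed (+2) ✓  2057: Thu (+1)
  2058: Fri (+1)  2059: Sat (+1)  2060: Mon (+2)  2061: Tue (+1)
Wednesday years: 2017, 2023, 2028, 2034, 2045, 2051, 2056 — 7 in total.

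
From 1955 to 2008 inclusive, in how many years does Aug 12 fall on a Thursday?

Track Aug 12's weekday year by year (advancing +1, or +2 across a Feb 29):
  1955: Fri  1956: Sun (+2)  1957: Mon (+1)  1958: Tue (+1)  1959: Wed (+1)
  1960: Fri (+2)  1961: Sat (+1)  1962: Sun (+1)  1963: Mon (+1)  1964: Wed (+2)
  1965: Thu (+1) ✓  1966: Fri (+1)  1967: Sat (+1)  1968: Mon (+2)  … (26 more years) …
  1995: Sat (+1)  1996: Mon (+2)  1997: Tue (+1)  1998: Wed (+1)  1999: Thu (+1) ✓
  2000: Sat (+2)  2001: Sun (+1)  2002: Mon (+1)  2003: Tue (+1)  2004: Thu (+2) ✓
  2005: Fri (+1)  2006: Sat (+1)  2007: Sun (+1)  2008: Tue (+2)
Thursday years: 1965, 1971, 1976, 1982, 1993, 1999, 2004 — 7 in total.

7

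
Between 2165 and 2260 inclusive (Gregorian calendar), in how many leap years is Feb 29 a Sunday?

Leap years in 2165–2260: 23 of them.
Feb 29 weekday advances by 5 (mod 7) from one leap year to the next four years later (or differs when a century non-leap intervenes).
Leap-day weekdays: 2168:Mon 2172:Sat 2176:Thu 2180:Tue 2184:Sun✓ 2188:Fri 2192:Wed 2196:Mon 2204:Wed 2208:Mon 2212:Sat 2216:Thu 2220:Tue 2224:Sun✓ 2228:Fri 2232:Wed 2236:Mon 2240:Sat 2244:Thu 2248:Tue 2252:Sun✓ 2256:Fri 2260:Wed
Sunday: 2184, 2224, 2252 → 3.

3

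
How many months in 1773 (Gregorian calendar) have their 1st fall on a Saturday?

Check the 1st of each month of 1773: Jan 1: Fri, Feb 1: Mon, Mar 1: Mon, Apr 1: Thu, May 1: Sat, Jun 1: Tue, Jul 1: Thu, Aug 1: Sun, Sep 1: Wed, Oct 1: Fri, Nov 1: Mon, Dec 1: Wed.
Saturday occurs in May — 1 month.

1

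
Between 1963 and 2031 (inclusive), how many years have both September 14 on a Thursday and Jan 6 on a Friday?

7

Check each year's weekday for September 14 and Jan 6:
  1963: Sat/Sun  1964: Mon/Mon  1965: Tue/Wed  1966: Wed/Thu  1967: Thu/Fri ✓  1968: Sat/Sat  1969: Sun/Mon  1970: Mon/Tue  1971: Tue/Wed  1972: Thu/Thu  1973: Fri/Sat  1974: Sat/Sun  1975: Sun/Mon  1976: Tue/Tue  …(41 more)…  2018: Fri/Sat  2019: Sat/Sun  2020: Mon/Mon  2021: Tue/Wed  2022: Wed/Thu  2023: Thu/Fri ✓  2024: Sat/Sat  2025: Sun/Mon  2026: Mon/Tue  2027: Tue/Wed  2028: Thu/Thu  2029: Fri/Sat  2030: Sat/Sun  2031: Sun/Mon
Both conditions hold in: 1967, 1978, 1989, 1995, 2006, 2017, 2023 — 7.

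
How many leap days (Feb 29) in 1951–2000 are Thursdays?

2

Leap years in 1951–2000: 13 of them.
Feb 29 weekday advances by 5 (mod 7) from one leap year to the next four years later (or differs when a century non-leap intervenes).
Leap-day weekdays: 1952:Fri 1956:Wed 1960:Mon 1964:Sat 1968:Thu✓ 1972:Tue 1976:Sun 1980:Fri 1984:Wed 1988:Mon 1992:Sat 1996:Thu✓ 2000:Tue
Thursday: 1968, 1996 → 2.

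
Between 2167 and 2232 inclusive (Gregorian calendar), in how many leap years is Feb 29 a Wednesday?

3

Leap years in 2167–2232: 16 of them.
Feb 29 weekday advances by 5 (mod 7) from one leap year to the next four years later (or differs when a century non-leap intervenes).
Leap-day weekdays: 2168:Mon 2172:Sat 2176:Thu 2180:Tue 2184:Sun 2188:Fri 2192:Wed✓ 2196:Mon 2204:Wed✓ 2208:Mon 2212:Sat 2216:Thu 2220:Tue 2224:Sun 2228:Fri 2232:Wed✓
Wednesday: 2192, 2204, 2232 → 3.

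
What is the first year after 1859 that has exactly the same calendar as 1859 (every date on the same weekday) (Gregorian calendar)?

Two years share a calendar iff Jan 1 falls on the same weekday and both are leap or both are common. 1859: Jan 1 is Saturday, common year.
1860: Jan 1 Sunday, leap
1861: Jan 1 Tuesday, common
1862: Jan 1 Wednesday, common
1863: Jan 1 Thursday, common
1864: Jan 1 Friday, leap
1865: Jan 1 Sunday, common
1866: Jan 1 Monday, common
1867: Jan 1 Tuesday, common
1868: Jan 1 Wednesday, leap
1869: Jan 1 Friday, common
1870: Jan 1 Saturday, common
1870 matches on both conditions.

1870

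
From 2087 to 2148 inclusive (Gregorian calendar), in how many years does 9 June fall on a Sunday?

8

Track 9 June's weekday year by year (advancing +1, or +2 across a Feb 29):
  2087: Mon  2088: Wed (+2)  2089: Thu (+1)  2090: Fri (+1)  2091: Sat (+1)
  2092: Mon (+2)  2093: Tue (+1)  2094: Wed (+1)  2095: Thu (+1)  2096: Sat (+2)
  2097: Sun (+1) ✓  2098: Mon (+1)  2099: Tue (+1)  2100: Wed (+1)  … (34 more years) …
  2135: Thu (+1)  2136: Sat (+2)  2137: Sun (+1) ✓  2138: Mon (+1)  2139: Tue (+1)
  2140: Thu (+2)  2141: Fri (+1)  2142: Sat (+1)  2143: Sun (+1) ✓  2144: Tue (+2)
  2145: Wed (+1)  2146: Thu (+1)  2147: Fri (+1)  2148: Sun (+2) ✓
Sunday years: 2097, 2109, 2115, 2120, 2126, 2137, 2143, 2148 — 8 in total.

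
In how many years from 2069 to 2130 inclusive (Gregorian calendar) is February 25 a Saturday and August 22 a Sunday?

Check each year's weekday for February 25 and August 22:
  2069: Mon/Thu  2070: Tue/Fri  2071: Wed/Sat  2072: Thu/Mon  2073: Sat/Tue  2074: Sun/Wed  2075: Mon/Thu  2076: Tue/Sat  2077: Thu/Sun  2078: Fri/Mon  2079: Sat/Tue  2080: Sun/Thu  2081: Tue/Fri  2082: Wed/Sat  …(34 more)…  2117: Thu/Sun  2118: Fri/Mon  2119: Sat/Tue  2120: Sun/Thu  2121: Tue/Fri  2122: Wed/Sat  2123: Thu/Sun  2124: Fri/Tue  2125: Sun/Wed  2126: Mon/Thu  2127: Tue/Fri  2128: Wed/Sun  2129: Fri/Mon  2130: Sat/Tue
Both conditions hold in: no year — 0.

0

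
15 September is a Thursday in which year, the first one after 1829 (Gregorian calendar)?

From one year to the next, a fixed date's weekday advances by 1, or by 2 when a Feb 29 lies between the two dates.
1829: September 15 is Tuesday.
1830: Wednesday (+1)
1831: Thursday (+1)
15 September falls on a Thursday in 1831.

1831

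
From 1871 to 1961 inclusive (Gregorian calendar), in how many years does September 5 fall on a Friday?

13

Track September 5's weekday year by year (advancing +1, or +2 across a Feb 29):
  1871: Tue  1872: Thu (+2)  1873: Fri (+1) ✓  1874: Sat (+1)  1875: Sun (+1)
  1876: Tue (+2)  1877: Wed (+1)  1878: Thu (+1)  1879: Fri (+1) ✓  1880: Sun (+2)
  1881: Mon (+1)  1882: Tue (+1)  1883: Wed (+1)  1884: Fri (+2) ✓  … (63 more years) …
  1948: Sun (+2)  1949: Mon (+1)  1950: Tue (+1)  1951: Wed (+1)  1952: Fri (+2) ✓
  1953: Sat (+1)  1954: Sun (+1)  1955: Mon (+1)  1956: Wed (+2)  1957: Thu (+1)
  1958: Fri (+1) ✓  1959: Sat (+1)  1960: Mon (+2)  1961: Tue (+1)
Friday years: 1873, 1879, 1884, 1890, 1902, 1913, 1919, 1924, 1930, 1941, 1947, 1952, 1958 — 13 in total.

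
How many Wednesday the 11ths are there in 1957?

2

Check the 11th of each month of 1957: Jan 11: Fri, Feb 11: Mon, Mar 11: Mon, Apr 11: Thu, May 11: Sat, Jun 11: Tue, Jul 11: Thu, Aug 11: Sun, Sep 11: Wed, Oct 11: Fri, Nov 11: Mon, Dec 11: Wed.
Wednesday occurs in September, December — 2 months.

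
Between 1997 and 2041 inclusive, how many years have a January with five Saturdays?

January has 31 days; it has five Saturdays when Saturday falls among the first (month-length − 28) days — i.e. when January 1 is one of Saturday/Friday/Thursday.
January 1 by year: 1997:Wed 1998:Thu✓ 1999:Fri✓ 2000:Sat✓ 2001:Mon 2002:Tue 2003:Wed 2004:Thu✓ 2005:Sat✓ 2006:Sun 2007:Mon 2008:Tue 2009:Thu✓ 2010:Fri✓ 2011:Sat✓ …(15 more)… 2027:Fri✓ 2028:Sat✓ 2029:Mon 2030:Tue 2031:Wed 2032:Thu✓ 2033:Sat✓ 2034:Sun 2035:Mon 2036:Tue 2037:Thu✓ 2038:Fri✓ 2039:Sat✓ 2040:Sun 2041:Tue
Years with five Saturdays: 1998, 1999, 2000, 2004, 2005, 2009, 2010, 2011, 2015, 2016, 2021, 2022, 2026, 2027, 2028, 2032, 2033, 2037, 2038, 2039 → 20.

20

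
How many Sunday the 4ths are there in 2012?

2

Check the 4th of each month of 2012: Jan 4: Wed, Feb 4: Sat, Mar 4: Sun, Apr 4: Wed, May 4: Fri, Jun 4: Mon, Jul 4: Wed, Aug 4: Sat, Sep 4: Tue, Oct 4: Thu, Nov 4: Sun, Dec 4: Tue.
Sunday occurs in March, November — 2 months.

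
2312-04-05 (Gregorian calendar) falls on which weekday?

Friday

January 1, 2312 is a Monday.
April 5 is day 96 of the year, i.e. 95 days after Jan 1.
95 mod 7 = 4, so advance 4 weekdays from Monday: Friday.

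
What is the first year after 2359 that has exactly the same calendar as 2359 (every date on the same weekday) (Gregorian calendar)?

Two years share a calendar iff Jan 1 falls on the same weekday and both are leap or both are common. 2359: Jan 1 is Thursday, common year.
2360: Jan 1 Friday, leap
2361: Jan 1 Sunday, common
2362: Jan 1 Monday, common
2363: Jan 1 Tuesday, common
2364: Jan 1 Wednesday, leap
2365: Jan 1 Friday, common
2366: Jan 1 Saturday, common
2367: Jan 1 Sunday, common
2368: Jan 1 Monday, leap
2369: Jan 1 Wednesday, common
2370: Jan 1 Thursday, common
2370 matches on both conditions.

2370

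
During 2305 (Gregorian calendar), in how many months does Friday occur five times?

A month of length L has five Fridays iff its first Friday is on day ≤ L−28 (so day 1–3 in a 31-day month, 1–2 in a 30-day month, day 1 in a leap February).
Checking each month of 2305: Jan starts Sun (31d); Feb starts Wed (28d); Mar starts Wed (31d) ✓; Apr starts Sat (30d); May starts Mon (31d); Jun starts Thu (30d) ✓; Jul starts Sat (31d); Aug starts Tue (31d); Sep starts Fri (30d) ✓; Oct starts Sun (31d); Nov starts Wed (30d); Dec starts Fri (31d) ✓.
Five-Friday months: March, June, September, December → 4.

4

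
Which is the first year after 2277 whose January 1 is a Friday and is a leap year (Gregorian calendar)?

Jan 1 advances by 2 weekdays after a leap year and by 1 after a common year.
2277: Jan 1 is Monday.
2278: Tuesday
2279: Wednesday
2280: Thursday (leap)
2281: Saturday
2282: Sunday
2283: Monday
2284: Tuesday (leap)
2285: Thursday
2286: Friday
2287: Saturday
2288: Sunday (leap)
2289: Tuesday
2290: Wednesday
2291: Thursday
2292: Friday (leap)
2292 begins on a Friday and is a leap year.

2292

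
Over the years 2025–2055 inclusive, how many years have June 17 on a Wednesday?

5

Track June 17's weekday year by year (advancing +1, or +2 across a Feb 29):
  2025: Tue  2026: Wed (+1) ✓  2027: Thu (+1)  2028: Sat (+2)  2029: Sun (+1)
  2030: Mon (+1)  2031: Tue (+1)  2032: Thu (+2)  2033: Fri (+1)  2034: Sat (+1)
  2035: Sun (+1)  2036: Tue (+2)  2037: Wed (+1) ✓  2038: Thu (+1)  … (3 more years) …
  2042: Tue (+1)  2043: Wed (+1) ✓  2044: Fri (+2)  2045: Sat (+1)  2046: Sun (+1)
  2047: Mon (+1)  2048: Wed (+2) ✓  2049: Thu (+1)  2050: Fri (+1)  2051: Sat (+1)
  2052: Mon (+2)  2053: Tue (+1)  2054: Wed (+1) ✓  2055: Thu (+1)
Wednesday years: 2026, 2037, 2043, 2048, 2054 — 5 in total.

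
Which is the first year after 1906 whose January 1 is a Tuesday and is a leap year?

1924

Jan 1 advances by 2 weekdays after a leap year and by 1 after a common year.
1906: Jan 1 is Monday.
1907: Tuesday
1908: Wednesday (leap)
1909: Friday
1910: Saturday
1911: Sunday
1912: Monday (leap)
1913: Wednesday
1914: Thursday
1915: Friday
1916: Saturday (leap)
1917: Monday
1918: Tuesday
1919: Wednesday
1920: Thursday (leap)
1921: Saturday
1922: Sunday
1923: Monday
1924: Tuesday (leap)
1924 begins on a Tuesday and is a leap year.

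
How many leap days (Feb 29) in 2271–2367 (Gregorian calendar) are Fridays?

Leap years in 2271–2367: 23 of them.
Feb 29 weekday advances by 5 (mod 7) from one leap year to the next four years later (or differs when a century non-leap intervenes).
Leap-day weekdays: 2272:Thu 2276:Tue 2280:Sun 2284:Fri✓ 2288:Wed 2292:Mon 2296:Sat 2304:Mon 2308:Sat 2312:Thu 2316:Tue 2320:Sun 2324:Fri✓ 2328:Wed 2332:Mon 2336:Sat 2340:Thu 2344:Tue 2348:Sun 2352:Fri✓ 2356:Wed 2360:Mon 2364:Sat
Friday: 2284, 2324, 2352 → 3.

3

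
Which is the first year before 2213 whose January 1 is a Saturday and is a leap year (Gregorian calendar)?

Jan 1 advances by 2 weekdays after a leap year and by 1 after a common year.
2213: Jan 1 is Friday.
2212: Wednesday (leap)
2211: Tuesday
2210: Monday
2209: Sunday
2208: Friday (leap)
2207: Thursday
2206: Wednesday
2205: Tuesday
2204: Sunday (leap)
2203: Saturday
2202: Friday
2201: Thursday
2200: Wednesday
2199: Tuesday
2198: Monday
2197: Sunday
2196: Friday (leap)
2195: Thursday
2194: Wednesday
2193: Tuesday
2192: Sunday (leap)
2191: Saturday
2190: Friday
2189: Thursday
2188: Tuesday (leap)
2187: Monday
2186: Sunday
2185: Saturday
2184: Thursday (leap)
2183: Wednesday
2182: Tuesday
2181: Monday
2180: Saturday (leap)
2180 begins on a Saturday and is a leap year.

2180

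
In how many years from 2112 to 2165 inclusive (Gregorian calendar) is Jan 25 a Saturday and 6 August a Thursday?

2

Check each year's weekday for Jan 25 and 6 August:
  2112: Mon/Sat  2113: Wed/Sun  2114: Thu/Mon  2115: Fri/Tue  2116: Sat/Thu ✓  2117: Mon/Fri  2118: Tue/Sat  2119: Wed/Sun  2120: Thu/Tue  2121: Sat/Wed  2122: Sun/Thu  2123: Mon/Fri  2124: Tue/Sun  2125: Thu/Mon  …(26 more)…  2152: Tue/Sun  2153: Thu/Mon  2154: Fri/Tue  2155: Sat/Wed  2156: Sun/Fri  2157: Tue/Sat  2158: Wed/Sun  2159: Thu/Mon  2160: Fri/Wed  2161: Sun/Thu  2162: Mon/Fri  2163: Tue/Sat  2164: Wed/Mon  2165: Fri/Tue
Both conditions hold in: 2116, 2144 — 2.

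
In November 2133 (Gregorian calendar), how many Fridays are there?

November 2133 has 30 days and begins on Sunday.
The first Friday is November 6.
Fridays fall on 6, 13, 20, 27 — that's 4.

4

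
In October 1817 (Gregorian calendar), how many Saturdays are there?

4

October 1817 has 31 days and begins on Wednesday.
The first Saturday is October 4.
Saturdays fall on 4, 11, 18, 25 — that's 4.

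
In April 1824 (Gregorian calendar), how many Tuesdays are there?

4

April 1824 has 30 days and begins on Thursday.
The first Tuesday is April 6.
Tuesdays fall on 6, 13, 20, 27 — that's 4.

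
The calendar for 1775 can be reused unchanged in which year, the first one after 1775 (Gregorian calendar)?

Two years share a calendar iff Jan 1 falls on the same weekday and both are leap or both are common. 1775: Jan 1 is Sunday, common year.
1776: Jan 1 Monday, leap
1777: Jan 1 Wednesday, common
1778: Jan 1 Thursday, common
1779: Jan 1 Friday, common
1780: Jan 1 Saturday, leap
1781: Jan 1 Monday, common
1782: Jan 1 Tuesday, common
1783: Jan 1 Wednesday, common
1784: Jan 1 Thursday, leap
1785: Jan 1 Saturday, common
1786: Jan 1 Sunday, common
1786 matches on both conditions.

1786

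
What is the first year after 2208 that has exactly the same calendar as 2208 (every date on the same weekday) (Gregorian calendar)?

2236

Two years share a calendar iff Jan 1 falls on the same weekday and both are leap or both are common. 2208: Jan 1 is Friday, leap year.
2209: Jan 1 Sunday, common
2210: Jan 1 Monday, common
2211: Jan 1 Tuesday, common
2212: Jan 1 Wednesday, leap
2213: Jan 1 Friday, common
2214: Jan 1 Saturday, common
2215: Jan 1 Sunday, common
2216: Jan 1 Monday, leap
2217: Jan 1 Wednesday, common
2218: Jan 1 Thursday, common
2219: Jan 1 Friday, common
2220: Jan 1 Saturday, leap
2221: Jan 1 Monday, common
2222: Jan 1 Tuesday, common
2223: Jan 1 Wednesday, common
2224: Jan 1 Thursday, leap
2225: Jan 1 Saturday, common
2226: Jan 1 Sunday, common
2227: Jan 1 Monday, common
2228: Jan 1 Tuesday, leap
2229: Jan 1 Thursday, common
2230: Jan 1 Friday, common
2231: Jan 1 Saturday, common
2232: Jan 1 Sunday, leap
2233: Jan 1 Tuesday, common
2234: Jan 1 Wednesday, common
2235: Jan 1 Thursday, common
2236: Jan 1 Friday, leap
2236 matches on both conditions.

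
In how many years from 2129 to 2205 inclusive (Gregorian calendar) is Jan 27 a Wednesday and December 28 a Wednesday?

3

Check each year's weekday for Jan 27 and December 28:
  2129: Thu/Wed  2130: Fri/Thu  2131: Sat/Fri  2132: Sun/Sun  2133: Tue/Mon  2134: Wed/Tue  2135: Thu/Wed  2136: Fri/Fri  2137: Sun/Sat  2138: Mon/Sun  2139: Tue/Mon  2140: Wed/Wed ✓  2141: Fri/Thu  2142: Sat/Fri  …(49 more)…  2192: Fri/Fri  2193: Sun/Sat  2194: Mon/Sun  2195: Tue/Mon  2196: Wed/Wed ✓  2197: Fri/Thu  2198: Sat/Fri  2199: Sun/Sat  2200: Mon/Sun  2201: Tue/Mon  2202: Wed/Tue  2203: Thu/Wed  2204: Fri/Fri  2205: Sun/Sat
Both conditions hold in: 2140, 2168, 2196 — 3.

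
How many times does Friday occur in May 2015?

5

May 2015 has 31 days and begins on Friday.
The first Friday is May 1.
Fridays fall on 1, 8, 15, 22, 29 — that's 5.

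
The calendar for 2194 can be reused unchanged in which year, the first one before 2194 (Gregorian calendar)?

Two years share a calendar iff Jan 1 falls on the same weekday and both are leap or both are common. 2194: Jan 1 is Wednesday, common year.
2193: Jan 1 Tuesday, common
2192: Jan 1 Sunday, leap
2191: Jan 1 Saturday, common
2190: Jan 1 Friday, common
2189: Jan 1 Thursday, common
2188: Jan 1 Tuesday, leap
2187: Jan 1 Monday, common
2186: Jan 1 Sunday, common
2185: Jan 1 Saturday, common
2184: Jan 1 Thursday, leap
2183: Jan 1 Wednesday, common
2183 matches on both conditions.

2183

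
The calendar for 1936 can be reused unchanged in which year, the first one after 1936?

Two years share a calendar iff Jan 1 falls on the same weekday and both are leap or both are common. 1936: Jan 1 is Wednesday, leap year.
1937: Jan 1 Friday, common
1938: Jan 1 Saturday, common
1939: Jan 1 Sunday, common
1940: Jan 1 Monday, leap
1941: Jan 1 Wednesday, common
1942: Jan 1 Thursday, common
1943: Jan 1 Friday, common
1944: Jan 1 Saturday, leap
1945: Jan 1 Monday, common
1946: Jan 1 Tuesday, common
1947: Jan 1 Wednesday, common
1948: Jan 1 Thursday, leap
1949: Jan 1 Saturday, common
1950: Jan 1 Sunday, common
1951: Jan 1 Monday, common
1952: Jan 1 Tuesday, leap
1953: Jan 1 Thursday, common
1954: Jan 1 Friday, common
1955: Jan 1 Saturday, common
1956: Jan 1 Sunday, leap
1957: Jan 1 Tuesday, common
1958: Jan 1 Wednesday, common
1959: Jan 1 Thursday, common
1960: Jan 1 Friday, leap
1961: Jan 1 Sunday, common
1962: Jan 1 Monday, common
1963: Jan 1 Tuesday, common
1964: Jan 1 Wednesday, leap
1964 matches on both conditions.

1964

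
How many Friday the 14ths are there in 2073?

2

Check the 14th of each month of 2073: Jan 14: Sat, Feb 14: Tue, Mar 14: Tue, Apr 14: Fri, May 14: Sun, Jun 14: Wed, Jul 14: Fri, Aug 14: Mon, Sep 14: Thu, Oct 14: Sat, Nov 14: Tue, Dec 14: Thu.
Friday occurs in April, July — 2 months.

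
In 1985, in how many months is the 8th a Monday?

2

Check the 8th of each month of 1985: Jan 8: Tue, Feb 8: Fri, Mar 8: Fri, Apr 8: Mon, May 8: Wed, Jun 8: Sat, Jul 8: Mon, Aug 8: Thu, Sep 8: Sun, Oct 8: Tue, Nov 8: Fri, Dec 8: Sun.
Monday occurs in April, July — 2 months.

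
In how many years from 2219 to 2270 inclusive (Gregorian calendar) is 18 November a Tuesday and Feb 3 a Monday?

5

Check each year's weekday for 18 November and Feb 3:
  2219: Thu/Wed  2220: Sat/Thu  2221: Sun/Sat  2222: Mon/Sun  2223: Tue/Mon ✓  2224: Thu/Tue  2225: Fri/Thu  2226: Sat/Fri  2227: Sun/Sat  2228: Tue/Sun  2229: Wed/Tue  2230: Thu/Wed  2231: Fri/Thu  2232: Sun/Fri  …(24 more)…  2257: Wed/Tue  2258: Thu/Wed  2259: Fri/Thu  2260: Sun/Fri  2261: Mon/Sun  2262: Tue/Mon ✓  2263: Wed/Tue  2264: Fri/Wed  2265: Sat/Fri  2266: Sun/Sat  2267: Mon/Sun  2268: Wed/Mon  2269: Thu/Wed  2270: Fri/Thu
Both conditions hold in: 2223, 2234, 2245, 2251, 2262 — 5.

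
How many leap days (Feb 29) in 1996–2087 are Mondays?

Leap years in 1996–2087: 23 of them.
Feb 29 weekday advances by 5 (mod 7) from one leap year to the next four years later (or differs when a century non-leap intervenes).
Leap-day weekdays: 1996:Thu 2000:Tue 2004:Sun 2008:Fri 2012:Wed 2016:Mon✓ 2020:Sat 2024:Thu 2028:Tue 2032:Sun 2036:Fri 2040:Wed 2044:Mon✓ 2048:Sat 2052:Thu 2056:Tue 2060:Sun 2064:Fri 2068:Wed 2072:Mon✓ 2076:Sat 2080:Thu 2084:Tue
Monday: 2016, 2044, 2072 → 3.

3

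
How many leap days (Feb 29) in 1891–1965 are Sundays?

Leap years in 1891–1965: 18 of them.
Feb 29 weekday advances by 5 (mod 7) from one leap year to the next four years later (or differs when a century non-leap intervenes).
Leap-day weekdays: 1892:Mon 1896:Sat 1904:Mon 1908:Sat 1912:Thu 1916:Tue 1920:Sun✓ 1924:Fri 1928:Wed 1932:Mon 1936:Sat 1940:Thu 1944:Tue 1948:Sun✓ 1952:Fri 1956:Wed 1960:Mon 1964:Sat
Sunday: 1920, 1948 → 2.

2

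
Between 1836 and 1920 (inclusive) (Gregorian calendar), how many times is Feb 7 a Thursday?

12

Track Feb 7's weekday year by year (advancing +1, or +2 across a Feb 29):
  1836: Sun  1837: Tue (+2)  1838: Wed (+1)  1839: Thu (+1) ✓  1840: Fri (+1)
  1841: Sun (+2)  1842: Mon (+1)  1843: Tue (+1)  1844: Wed (+1)  1845: Fri (+2)
  1846: Sat (+1)  1847: Sun (+1)  1848: Mon (+1)  1849: Wed (+2)  … (57 more years) …
  1907: Thu (+1) ✓  1908: Fri (+1)  1909: Sun (+2)  1910: Mon (+1)  1911: Tue (+1)
  1912: Wed (+1)  1913: Fri (+2)  1914: Sat (+1)  1915: Sun (+1)  1916: Mon (+1)
  1917: Wed (+2)  1918: Thu (+1) ✓  1919: Fri (+1)  1920: Sat (+1)
Thursday years: 1839, 1850, 1856, 1861, 1867, 1878, 1884, 1889, 1895, 1901, 1907, 1918 — 12 in total.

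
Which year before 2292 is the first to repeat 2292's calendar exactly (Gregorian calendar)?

2264

Two years share a calendar iff Jan 1 falls on the same weekday and both are leap or both are common. 2292: Jan 1 is Friday, leap year.
2291: Jan 1 Thursday, common
2290: Jan 1 Wednesday, common
2289: Jan 1 Tuesday, common
2288: Jan 1 Sunday, leap
2287: Jan 1 Saturday, common
2286: Jan 1 Friday, common
2285: Jan 1 Thursday, common
2284: Jan 1 Tuesday, leap
2283: Jan 1 Monday, common
2282: Jan 1 Sunday, common
2281: Jan 1 Saturday, common
2280: Jan 1 Thursday, leap
2279: Jan 1 Wednesday, common
2278: Jan 1 Tuesday, common
2277: Jan 1 Monday, common
2276: Jan 1 Saturday, leap
2275: Jan 1 Friday, common
2274: Jan 1 Thursday, common
2273: Jan 1 Wednesday, common
2272: Jan 1 Monday, leap
2271: Jan 1 Sunday, common
2270: Jan 1 Saturday, common
2269: Jan 1 Friday, common
2268: Jan 1 Wednesday, leap
2267: Jan 1 Tuesday, common
2266: Jan 1 Monday, common
2265: Jan 1 Sunday, common
2264: Jan 1 Friday, leap
2264 matches on both conditions.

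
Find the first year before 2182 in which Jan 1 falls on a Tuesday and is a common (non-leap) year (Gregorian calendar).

2171

Jan 1 advances by 2 weekdays after a leap year and by 1 after a common year.
2182: Jan 1 is Tuesday.
2181: Monday
2180: Saturday (leap)
2179: Friday
2178: Thursday
2177: Wednesday
2176: Monday (leap)
2175: Sunday
2174: Saturday
2173: Friday
2172: Wednesday (leap)
2171: Tuesday
2171 begins on a Tuesday and is a common year.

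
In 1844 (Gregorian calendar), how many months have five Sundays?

A month of length L has five Sundays iff its first Sunday is on day ≤ L−28 (so day 1–3 in a 31-day month, 1–2 in a 30-day month, day 1 in a leap February).
Checking each month of 1844: Jan starts Mon (31d); Feb starts Thu (29d); Mar starts Fri (31d) ✓; Apr starts Mon (30d); May starts Wed (31d); Jun starts Sat (30d) ✓; Jul starts Mon (31d); Aug starts Thu (31d); Sep starts Sun (30d) ✓; Oct starts Tue (31d); Nov starts Fri (30d); Dec starts Sun (31d) ✓.
Five-Sunday months: March, June, September, December → 4.

4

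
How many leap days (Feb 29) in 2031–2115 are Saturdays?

2

Leap years in 2031–2115: 20 of them.
Feb 29 weekday advances by 5 (mod 7) from one leap year to the next four years later (or differs when a century non-leap intervenes).
Leap-day weekdays: 2032:Sun 2036:Fri 2040:Wed 2044:Mon 2048:Sat✓ 2052:Thu 2056:Tue 2060:Sun 2064:Fri 2068:Wed 2072:Mon 2076:Sat✓ 2080:Thu 2084:Tue 2088:Sun 2092:Fri 2096:Wed 2104:Fri 2108:Wed 2112:Mon
Saturday: 2048, 2076 → 2.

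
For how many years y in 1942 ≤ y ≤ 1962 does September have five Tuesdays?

September has 30 days; it has five Tuesdays when Tuesday falls among the first (month-length − 28) days — i.e. when September 1 is one of Tuesday/Monday.
September 1 by year: 1942:Tue✓ 1943:Wed 1944:Fri 1945:Sat 1946:Sun 1947:Mon✓ 1948:Wed 1949:Thu 1950:Fri 1951:Sat 1952:Mon✓ 1953:Tue✓ 1954:Wed 1955:Thu 1956:Sat 1957:Sun 1958:Mon✓ 1959:Tue✓ 1960:Thu 1961:Fri 1962:Sat
Years with five Tuesdays: 1942, 1947, 1952, 1953, 1958, 1959 → 6.

6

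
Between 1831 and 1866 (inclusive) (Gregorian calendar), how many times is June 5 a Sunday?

Track June 5's weekday year by year (advancing +1, or +2 across a Feb 29):
  1831: Sun ✓  1832: Tue (+2)  1833: Wed (+1)  1834: Thu (+1)  1835: Fri (+1)
  1836: Sun (+2) ✓  1837: Mon (+1)  1838: Tue (+1)  1839: Wed (+1)  1840: Fri (+2)
  1841: Sat (+1)  1842: Sun (+1) ✓  1843: Mon (+1)  1844: Wed (+2)  … (8 more years) …
  1853: Sun (+1) ✓  1854: Mon (+1)  1855: Tue (+1)  1856: Thu (+2)  1857: Fri (+1)
  1858: Sat (+1)  1859: Sun (+1) ✓  1860: Tue (+2)  1861: Wed (+1)  1862: Thu (+1)
  1863: Fri (+1)  1864: Sun (+2) ✓  1865: Mon (+1)  1866: Tue (+1)
Sunday years: 1831, 1836, 1842, 1853, 1859, 1864 — 6 in total.

6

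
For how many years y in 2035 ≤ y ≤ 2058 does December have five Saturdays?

December has 31 days; it has five Saturdays when Saturday falls among the first (month-length − 28) days — i.e. when December 1 is one of Saturday/Friday/Thursday.
December 1 by year: 2035:Sat✓ 2036:Mon 2037:Tue 2038:Wed 2039:Thu✓ 2040:Sat✓ 2041:Sun 2042:Mon 2043:Tue 2044:Thu✓ 2045:Fri✓ 2046:Sat✓ 2047:Sun 2048:Tue 2049:Wed 2050:Thu✓ 2051:Fri✓ 2052:Sun 2053:Mon 2054:Tue 2055:Wed 2056:Fri✓ 2057:Sat✓ 2058:Sun
Years with five Saturdays: 2035, 2039, 2040, 2044, 2045, 2046, 2050, 2051, 2056, 2057 → 10.

10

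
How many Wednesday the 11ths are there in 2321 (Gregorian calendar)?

Check the 11th of each month of 2321: Jan 11: Tue, Feb 11: Fri, Mar 11: Fri, Apr 11: Mon, May 11: Wed, Jun 11: Sat, Jul 11: Mon, Aug 11: Thu, Sep 11: Sun, Oct 11: Tue, Nov 11: Fri, Dec 11: Sun.
Wednesday occurs in May — 1 month.

1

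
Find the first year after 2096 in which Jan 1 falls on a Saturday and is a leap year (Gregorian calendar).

Jan 1 advances by 2 weekdays after a leap year and by 1 after a common year.
2096: Jan 1 is Sunday (leap).
2097: Tuesday
2098: Wednesday
2099: Thursday
2100: Friday
2101: Saturday
2102: Sunday
2103: Monday
2104: Tuesday (leap)
2105: Thursday
2106: Friday
2107: Saturday
2108: Sunday (leap)
2109: Tuesday
2110: Wednesday
2111: Thursday
2112: Friday (leap)
2113: Sunday
2114: Monday
2115: Tuesday
2116: Wednesday (leap)
2117: Friday
2118: Saturday
2119: Sunday
2120: Monday (leap)
2121: Wednesday
2122: Thursday
2123: Friday
2124: Saturday (leap)
2124 begins on a Saturday and is a leap year.

2124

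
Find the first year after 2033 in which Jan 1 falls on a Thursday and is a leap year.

Jan 1 advances by 2 weekdays after a leap year and by 1 after a common year.
2033: Jan 1 is Saturday.
2034: Sunday
2035: Monday
2036: Tuesday (leap)
2037: Thursday
2038: Friday
2039: Saturday
2040: Sunday (leap)
2041: Tuesday
2042: Wednesday
2043: Thursday
2044: Friday (leap)
2045: Sunday
2046: Monday
2047: Tuesday
2048: Wednesday (leap)
2049: Friday
2050: Saturday
2051: Sunday
2052: Monday (leap)
2053: Wednesday
2054: Thursday
2055: Friday
2056: Saturday (leap)
2057: Monday
2058: Tuesday
2059: Wednesday
2060: Thursday (leap)
2060 begins on a Thursday and is a leap year.

2060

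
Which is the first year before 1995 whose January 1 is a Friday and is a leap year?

1988

Jan 1 advances by 2 weekdays after a leap year and by 1 after a common year.
1995: Jan 1 is Sunday.
1994: Saturday
1993: Friday
1992: Wednesday (leap)
1991: Tuesday
1990: Monday
1989: Sunday
1988: Friday (leap)
1988 begins on a Friday and is a leap year.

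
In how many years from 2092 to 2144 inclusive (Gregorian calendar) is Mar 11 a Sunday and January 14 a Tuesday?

0

Check each year's weekday for Mar 11 and January 14:
  2092: Tue/Mon  2093: Wed/Wed  2094: Thu/Thu  2095: Fri/Fri  2096: Sun/Sat  2097: Mon/Mon  2098: Tue/Tue  2099: Wed/Wed  2100: Thu/Thu  2101: Fri/Fri  2102: Sat/Sat  2103: Sun/Sun  2104: Tue/Mon  2105: Wed/Wed  …(25 more)…  2131: Sun/Sun  2132: Tue/Mon  2133: Wed/Wed  2134: Thu/Thu  2135: Fri/Fri  2136: Sun/Sat  2137: Mon/Mon  2138: Tue/Tue  2139: Wed/Wed  2140: Fri/Thu  2141: Sat/Sat  2142: Sun/Sun  2143: Mon/Mon  2144: Wed/Tue
Both conditions hold in: no year — 0.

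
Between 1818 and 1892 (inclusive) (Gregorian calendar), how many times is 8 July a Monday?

10

Track 8 July's weekday year by year (advancing +1, or +2 across a Feb 29):
  1818: Wed  1819: Thu (+1)  1820: Sat (+2)  1821: Sun (+1)  1822: Mon (+1) ✓
  1823: Tue (+1)  1824: Thu (+2)  1825: Fri (+1)  1826: Sat (+1)  1827: Sun (+1)
  1828: Tue (+2)  1829: Wed (+1)  1830: Thu (+1)  1831: Fri (+1)  … (47 more years) …
  1879: Tue (+1)  1880: Thu (+2)  1881: Fri (+1)  1882: Sat (+1)  1883: Sun (+1)
  1884: Tue (+2)  1885: Wed (+1)  1886: Thu (+1)  1887: Fri (+1)  1888: Sun (+2)
  1889: Mon (+1) ✓  1890: Tue (+1)  1891: Wed (+1)  1892: Fri (+2)
Monday years: 1822, 1833, 1839, 1844, 1850, 1861, 1867, 1872, 1878, 1889 — 10 in total.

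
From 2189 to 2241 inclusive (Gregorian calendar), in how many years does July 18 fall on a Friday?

7

Track July 18's weekday year by year (advancing +1, or +2 across a Feb 29):
  2189: Sat  2190: Sun (+1)  2191: Mon (+1)  2192: Wed (+2)  2193: Thu (+1)
  2194: Fri (+1) ✓  2195: Sat (+1)  2196: Mon (+2)  2197: Tue (+1)  2198: Wed (+1)
  2199: Thu (+1)  2200: Fri (+1) ✓  2201: Sat (+1)  2202: Sun (+1)  … (25 more years) …
  2228: Fri (+2) ✓  2229: Sat (+1)  2230: Sun (+1)  2231: Mon (+1)  2232: Wed (+2)
  2233: Thu (+1)  2234: Fri (+1) ✓  2235: Sat (+1)  2236: Mon (+2)  2237: Tue (+1)
  2238: Wed (+1)  2239: Thu (+1)  2240: Sat (+2)  2241: Sun (+1)
Friday years: 2194, 2200, 2206, 2217, 2223, 2228, 2234 — 7 in total.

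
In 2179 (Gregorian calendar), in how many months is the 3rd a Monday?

Check the 3rd of each month of 2179: Jan 3: Sun, Feb 3: Wed, Mar 3: Wed, Apr 3: Sat, May 3: Mon, Jun 3: Thu, Jul 3: Sat, Aug 3: Tue, Sep 3: Fri, Oct 3: Sun, Nov 3: Wed, Dec 3: Fri.
Monday occurs in May — 1 month.

1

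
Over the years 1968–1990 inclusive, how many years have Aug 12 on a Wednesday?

Track Aug 12's weekday year by year (advancing +1, or +2 across a Feb 29):
  1968: Mon  1969: Tue (+1)  1970: Wed (+1) ✓  1971: Thu (+1)  1972: Sat (+2)
  1973: Sun (+1)  1974: Mon (+1)  1975: Tue (+1)  1976: Thu (+2)  1977: Fri (+1)
  1978: Sat (+1)  1979: Sun (+1)  1980: Tue (+2)  1981: Wed (+1) ✓  1982: Thu (+1)
  1983: Fri (+1)  1984: Sun (+2)  1985: Mon (+1)  1986: Tue (+1)  1987: Wed (+1) ✓
  1988: Fri (+2)  1989: Sat (+1)  1990: Sun (+1)
Wednesday years: 1970, 1981, 1987 — 3 in total.

3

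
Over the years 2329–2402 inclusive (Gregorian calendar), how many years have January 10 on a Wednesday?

Track January 10's weekday year by year (advancing +1, or +2 across a Feb 29):
  2329: Thu  2330: Fri (+1)  2331: Sat (+1)  2332: Sun (+1)  2333: Tue (+2)
  2334: Wed (+1) ✓  2335: Thu (+1)  2336: Fri (+1)  2337: Sun (+2)  2338: Mon (+1)
  2339: Tue (+1)  2340: Wed (+1) ✓  2341: Fri (+2)  2342: Sat (+1)  … (46 more years) …
  2389: Tue (+2)  2390: Wed (+1) ✓  2391: Thu (+1)  2392: Fri (+1)  2393: Sun (+2)
  2394: Mon (+1)  2395: Tue (+1)  2396: Wed (+1) ✓  2397: Fri (+2)  2398: Sat (+1)
  2399: Sun (+1)  2400: Mon (+1)  2401: Wed (+2) ✓  2402: Thu (+1)
Wednesday years: 2334, 2340, 2345, 2351, 2362, 2368, 2373, 2379, 2390, 2396, 2401 — 11 in total.

11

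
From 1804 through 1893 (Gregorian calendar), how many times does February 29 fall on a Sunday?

Leap years in 1804–1893: 23 of them.
Feb 29 weekday advances by 5 (mod 7) from one leap year to the next four years later (or differs when a century non-leap intervenes).
Leap-day weekdays: 1804:Wed 1808:Mon 1812:Sat 1816:Thu 1820:Tue 1824:Sun✓ 1828:Fri 1832:Wed 1836:Mon 1840:Sat 1844:Thu 1848:Tue 1852:Sun✓ 1856:Fri 1860:Wed 1864:Mon 1868:Sat 1872:Thu 1876:Tue 1880:Sun✓ 1884:Fri 1888:Wed 1892:Mon
Sunday: 1824, 1852, 1880 → 3.

3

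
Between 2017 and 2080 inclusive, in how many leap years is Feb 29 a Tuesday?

2

Leap years in 2017–2080: 16 of them.
Feb 29 weekday advances by 5 (mod 7) from one leap year to the next four years later (or differs when a century non-leap intervenes).
Leap-day weekdays: 2020:Sat 2024:Thu 2028:Tue✓ 2032:Sun 2036:Fri 2040:Wed 2044:Mon 2048:Sat 2052:Thu 2056:Tue✓ 2060:Sun 2064:Fri 2068:Wed 2072:Mon 2076:Sat 2080:Thu
Tuesday: 2028, 2056 → 2.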